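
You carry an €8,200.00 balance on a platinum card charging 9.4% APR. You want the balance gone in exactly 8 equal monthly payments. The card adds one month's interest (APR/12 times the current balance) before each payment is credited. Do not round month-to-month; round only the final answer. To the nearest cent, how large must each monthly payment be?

€1,061.46

Monthly rate r = 9.4%/12 = 0.783333% = 0.00783333.
Level-payment amortization: P = B₀·r / (1 − (1+r)^(−n)) = 8200.00·0.00783333 / (1 − 1.00783^(−8)).
Denominator 1 − (1+r)^(−8) = 0.0605141266.
P = 64.2333 / 0.0605141266 ≈ 1061.46.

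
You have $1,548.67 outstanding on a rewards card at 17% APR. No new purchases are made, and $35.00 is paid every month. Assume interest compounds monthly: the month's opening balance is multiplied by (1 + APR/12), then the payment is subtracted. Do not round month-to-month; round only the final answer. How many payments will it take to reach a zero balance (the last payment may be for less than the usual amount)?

71 months

Monthly rate r = 17%/12 = 1.41667% = 0.0141667.
Recurrence: B ← B·(1+r) − $35.00.
Month 1: interest $21.94; balance after payment $1,535.61.
Month 2: interest $21.75; balance after payment $1,522.36.
Closed form: n = −ln(1 − rB₀/P)/ln(1+r) = −ln(0.37316)/ln(1.01417) ≈ 70.074, so the balance reaches zero during payment 71.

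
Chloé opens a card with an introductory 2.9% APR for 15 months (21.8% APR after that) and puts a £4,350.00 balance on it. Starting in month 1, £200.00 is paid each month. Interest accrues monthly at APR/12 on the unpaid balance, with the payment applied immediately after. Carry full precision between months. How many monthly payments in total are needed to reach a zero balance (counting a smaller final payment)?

23 payments

Promo months 1–15 at r₀ = 2.9%/12 = 0.00241667; months 16+ at r₁ = 21.8%/12 = 0.0181667.
After month 15: iterate B ← B·(1+r₀) − £200.00 for 15 months → £1,459.10.
Then at r₁ with £200.00/mo: n₂ = −ln(1 − r₁·B/P)/ln(1+r₁) ≈ 7.90 → 8 more payments.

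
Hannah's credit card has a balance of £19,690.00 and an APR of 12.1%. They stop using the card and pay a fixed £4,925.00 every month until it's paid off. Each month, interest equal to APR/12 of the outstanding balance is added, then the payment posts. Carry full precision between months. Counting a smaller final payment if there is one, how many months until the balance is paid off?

5 payments

Monthly rate r = 12.1%/12 = 1.00833% = 0.0100833.
Recurrence: B ← B·(1+r) − £4,925.00.
Month 1: interest £198.54; balance after payment £14,963.54.
Month 2: interest £150.88; balance after payment £10,189.42.
Month 3: interest £102.74; balance after payment £5,367.17.
Month 4: interest £54.12; balance after payment £496.29.
Month 5: interest £5.00; balance after payment £0.00.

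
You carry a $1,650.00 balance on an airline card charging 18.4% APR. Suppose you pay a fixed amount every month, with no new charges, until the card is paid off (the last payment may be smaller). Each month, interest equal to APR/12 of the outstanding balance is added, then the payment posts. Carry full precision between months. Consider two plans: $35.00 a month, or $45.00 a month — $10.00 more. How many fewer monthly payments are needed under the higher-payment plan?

Monthly rate r = 18.4%/12 = 1.53333% = 0.0153333.
At $35.00/mo: n = ⌈−ln(1 − rB₀/P)/ln(1+r)⌉ = 85 payments (last $11.55); total interest = total paid − $1,650.00 = $1,301.55.
At $45.00/mo: 55 payments (last $12.87); total interest $792.87.
Payments saved = 85 − 55 = 30.

30 fewer payments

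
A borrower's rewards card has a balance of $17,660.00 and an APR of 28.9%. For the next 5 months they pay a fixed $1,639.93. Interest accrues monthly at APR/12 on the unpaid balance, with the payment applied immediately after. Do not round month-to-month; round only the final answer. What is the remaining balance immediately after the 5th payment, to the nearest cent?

Monthly rate r = 28.9%/12 = 2.40833% = 0.0240833.
Each month: B ← B·(1+r) − $1,639.93.
Month 1: interest $425.31; balance after payment $16,445.38.
Month 2: interest $396.06; balance after payment $15,201.51.
Month 3: interest $366.10; balance after payment $13,927.68.
Month 4: interest $335.43; balance after payment $12,623.18.
Month 5: interest $304.01; balance after payment $11,287.26.

$11,287.26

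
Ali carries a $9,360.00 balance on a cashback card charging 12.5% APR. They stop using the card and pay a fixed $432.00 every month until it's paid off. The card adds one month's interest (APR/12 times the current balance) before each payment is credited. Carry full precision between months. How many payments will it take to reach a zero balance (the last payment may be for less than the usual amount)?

Monthly rate r = 12.5%/12 = 1.04167% = 0.0104167.
Recurrence: B ← B·(1+r) − $432.00.
Month 1: interest $97.50; balance after payment $9,025.50.
Month 2: interest $94.02; balance after payment $8,687.52.
Closed form: n = −ln(1 − rB₀/P)/ln(1+r) = −ln(0.77431)/ln(1.01042) ≈ 24.683, so the balance reaches zero during payment 25.

25 months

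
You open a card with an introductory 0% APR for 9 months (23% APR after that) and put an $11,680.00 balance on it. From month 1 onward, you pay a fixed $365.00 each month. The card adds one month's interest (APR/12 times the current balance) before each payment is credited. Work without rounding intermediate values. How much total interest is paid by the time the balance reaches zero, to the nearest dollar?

Promo months 1–9 at r₀ = 0%/12 = 0; months 10+ at r₁ = 23%/12 = 0.0191667.
After month 9 (no interest yet): B = $11,680.00 − 9·$365.00 = $8,395.00.
Then at r₁ with $365.00/mo: n₂ = −ln(1 − r₁·B/P)/ln(1+r₁) ≈ 30.62 → 31 more payments.
Total paid = 39·$365.00 + $226.69 = $14,461.69; interest = $14,461.69 − $11,680.00 = $2,781.69.

$2,782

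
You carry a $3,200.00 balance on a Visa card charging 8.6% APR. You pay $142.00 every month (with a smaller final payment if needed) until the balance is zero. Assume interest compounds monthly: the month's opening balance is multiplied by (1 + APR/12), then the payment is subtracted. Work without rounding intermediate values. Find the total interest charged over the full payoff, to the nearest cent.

Monthly rate r = 8.6%/12 = 0.716667% = 0.00716667.
Payoff takes n = ⌈−ln(1 − rB₀/P)/ln(1+r)⌉ = ⌈24.666⌉ = 25 payments; the last is $94.70.
Total paid = 24·$142.00 + $94.70 = $3,502.70.
Total interest = total paid − principal = $3,502.70 − $3,200.00 = $302.70.

$302.70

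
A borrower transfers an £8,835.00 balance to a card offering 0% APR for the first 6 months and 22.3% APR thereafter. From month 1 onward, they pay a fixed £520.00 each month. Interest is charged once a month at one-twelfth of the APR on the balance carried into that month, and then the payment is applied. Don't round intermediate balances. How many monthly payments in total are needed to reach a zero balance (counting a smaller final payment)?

19 months

Promo months 1–6 at r₀ = 0%/12 = 0; months 7+ at r₁ = 22.3%/12 = 0.0185833.
After month 6 (no interest yet): B = £8,835.00 − 6·£520.00 = £5,715.00.
Then at r₁ with £520.00/mo: n₂ = −ln(1 − r₁·B/P)/ln(1+r₁) ≈ 12.41 → 13 more payments.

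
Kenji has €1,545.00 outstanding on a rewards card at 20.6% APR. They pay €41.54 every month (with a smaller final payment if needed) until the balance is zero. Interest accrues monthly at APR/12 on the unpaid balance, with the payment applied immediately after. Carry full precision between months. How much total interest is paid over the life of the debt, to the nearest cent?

Monthly rate r = 20.6%/12 = 1.71667% = 0.0171667.
Payoff takes n = ⌈−ln(1 − rB₀/P)/ln(1+r)⌉ = ⌈59.776⌉ = 60 payments; the last is €32.28.
Total paid = 59·€41.54 + €32.28 = €2,483.14.
Total interest = total paid − principal = €2,483.14 − €1,545.00 = €938.14.

€938.14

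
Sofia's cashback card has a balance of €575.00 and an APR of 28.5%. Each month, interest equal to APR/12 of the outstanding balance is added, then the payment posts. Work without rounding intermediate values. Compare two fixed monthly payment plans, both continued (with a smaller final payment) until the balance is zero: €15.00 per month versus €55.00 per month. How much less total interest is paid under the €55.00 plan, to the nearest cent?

€872.93

Monthly rate r = 28.5%/12 = 2.375% = 0.02375.
At €15.00/mo: n = ⌈−ln(1 − rB₀/P)/ln(1+r)⌉ = 103 payments (last €11.79); total interest = total paid − €575.00 = €966.79.
At €55.00/mo: 13 payments (last €8.86); total interest €93.86.
Interest saved = €966.79 − €93.86 = €872.93.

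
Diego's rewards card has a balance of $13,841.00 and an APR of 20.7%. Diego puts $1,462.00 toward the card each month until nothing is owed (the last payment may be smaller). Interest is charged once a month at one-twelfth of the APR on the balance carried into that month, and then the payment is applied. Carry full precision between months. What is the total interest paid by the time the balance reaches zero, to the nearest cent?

$1,403.60

Monthly rate r = 20.7%/12 = 1.725% = 0.01725.
Payoff takes n = ⌈−ln(1 − rB₀/P)/ln(1+r)⌉ = ⌈10.425⌉ = 11 payments; the last is $624.60.
Total paid = 10·$1,462.00 + $624.60 = $15,244.60.
Total interest = total paid − principal = $15,244.60 − $13,841.00 = $1,403.60.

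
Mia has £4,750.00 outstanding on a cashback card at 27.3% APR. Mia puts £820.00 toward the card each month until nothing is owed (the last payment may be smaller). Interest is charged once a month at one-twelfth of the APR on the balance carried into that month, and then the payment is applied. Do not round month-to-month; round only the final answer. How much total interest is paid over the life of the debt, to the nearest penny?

£403.12

Monthly rate r = 27.3%/12 = 2.275% = 0.02275.
Payoff takes n = ⌈−ln(1 − rB₀/P)/ln(1+r)⌉ = ⌈6.282⌉ = 7 payments; the last is £233.12.
Total paid = 6·£820.00 + £233.12 = £5,153.12.
Total interest = total paid − principal = £5,153.12 − £4,750.00 = £403.12.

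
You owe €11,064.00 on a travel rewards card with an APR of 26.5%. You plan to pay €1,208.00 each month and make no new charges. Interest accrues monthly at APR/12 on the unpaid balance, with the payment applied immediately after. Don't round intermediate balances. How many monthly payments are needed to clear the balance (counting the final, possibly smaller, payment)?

11 payments

Monthly rate r = 26.5%/12 = 2.20833% = 0.0220833.
Recurrence: B ← B·(1+r) − €1,208.00.
Month 1: interest €244.33; balance after payment €10,100.33.
Month 2: interest €223.05; balance after payment €9,115.38.
Closed form: n = −ln(1 − rB₀/P)/ln(1+r) = −ln(0.79774)/ln(1.02208) ≈ 10.345, so the balance reaches zero during payment 11.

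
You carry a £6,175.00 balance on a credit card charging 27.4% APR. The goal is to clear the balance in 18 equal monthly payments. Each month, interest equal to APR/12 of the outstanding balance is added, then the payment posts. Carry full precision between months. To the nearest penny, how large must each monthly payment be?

Monthly rate r = 27.4%/12 = 2.28333% = 0.0228333.
Level-payment amortization: P = B₀·r / (1 − (1+r)^(−n)) = 6175.00·0.0228333 / (1 − 1.02283^(−18)).
Denominator 1 − (1+r)^(−18) = 0.333941634.
P = 140.996 / 0.333941634 ≈ 422.22.

£422.22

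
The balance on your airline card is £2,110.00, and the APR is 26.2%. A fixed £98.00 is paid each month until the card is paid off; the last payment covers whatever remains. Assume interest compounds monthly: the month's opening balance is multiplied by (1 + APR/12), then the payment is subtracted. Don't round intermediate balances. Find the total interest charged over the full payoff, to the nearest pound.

£772

Monthly rate r = 26.2%/12 = 2.18333% = 0.0218333.
Payoff takes n = ⌈−ln(1 − rB₀/P)/ln(1+r)⌉ = ⌈29.402⌉ = 30 payments; the last is £39.66.
Total paid = 29·£98.00 + £39.66 = £2,881.66.
Total interest = total paid − principal = £2,881.66 − £2,110.00 = £771.66.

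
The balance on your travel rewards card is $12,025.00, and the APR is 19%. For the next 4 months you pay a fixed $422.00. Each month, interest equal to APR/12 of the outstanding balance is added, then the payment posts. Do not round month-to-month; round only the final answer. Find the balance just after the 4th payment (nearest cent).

$11,076.35

Monthly rate r = 19%/12 = 1.58333% = 0.0158333.
Each month: B ← B·(1+r) − $422.00.
Month 1: interest $190.40; balance after payment $11,793.40.
Month 2: interest $186.73; balance after payment $11,558.12.
Month 3: interest $183.00; balance after payment $11,319.13.
Month 4: interest $179.22; balance after payment $11,076.35.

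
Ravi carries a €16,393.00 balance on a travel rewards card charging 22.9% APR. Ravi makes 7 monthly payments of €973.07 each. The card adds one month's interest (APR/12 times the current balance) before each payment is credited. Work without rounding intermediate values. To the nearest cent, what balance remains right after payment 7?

Monthly rate r = 22.9%/12 = 1.90833% = 0.0190833.
Each month: B ← B·(1+r) − €973.07.
Month 1: interest €312.83; balance after payment €15,732.76.
Month 2: interest €300.23; balance after payment €15,059.93.
Month 3: interest €287.39; balance after payment €14,374.25.
Month 4: interest €274.31; balance after payment €13,675.49.
Month 5: interest €260.97; balance after payment €12,963.39.
Month 6: interest €247.38; balance after payment €12,237.71.
Month 7: interest €233.54; balance after payment €11,498.17.

€11,498.17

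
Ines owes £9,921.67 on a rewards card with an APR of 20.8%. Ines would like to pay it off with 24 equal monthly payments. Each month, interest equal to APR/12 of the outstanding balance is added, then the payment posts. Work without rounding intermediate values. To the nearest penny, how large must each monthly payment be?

£508.86

Monthly rate r = 20.8%/12 = 1.73333% = 0.0173333.
Level-payment amortization: P = B₀·r / (1 − (1+r)^(−n)) = 9921.67·0.0173333 / (1 − 1.01733^(−24)).
Denominator 1 − (1+r)^(−24) = 0.337964298.
P = 171.976 / 0.337964298 ≈ 508.86.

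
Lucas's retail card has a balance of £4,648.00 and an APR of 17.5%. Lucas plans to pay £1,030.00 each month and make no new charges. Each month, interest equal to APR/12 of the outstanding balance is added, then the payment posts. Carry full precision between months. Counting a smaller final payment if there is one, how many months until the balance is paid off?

Monthly rate r = 17.5%/12 = 1.45833% = 0.0145833.
Recurrence: B ← B·(1+r) − £1,030.00.
Month 1: interest £67.78; balance after payment £3,685.78.
Month 2: interest £53.75; balance after payment £2,709.53.
Month 3: interest £39.51; balance after payment £1,719.05.
Month 4: interest £25.07; balance after payment £714.12.
Month 5: interest £10.41; balance after payment £0.00.

5 months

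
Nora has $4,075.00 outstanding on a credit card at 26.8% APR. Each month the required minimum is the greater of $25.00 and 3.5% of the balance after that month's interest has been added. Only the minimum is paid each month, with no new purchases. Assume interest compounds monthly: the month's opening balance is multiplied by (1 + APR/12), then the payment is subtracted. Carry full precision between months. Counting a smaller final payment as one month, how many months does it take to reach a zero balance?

Monthly rate r = 26.8%/12 = 2.23333% = 0.0223333.
While 3.5% of the post-interest balance exceeds $25.00, each month B ← (B·(1+r))·(1 − 0.035), i.e. B shrinks by the factor (1+r)·0.965 = 0.98655.
This holds for months 1–131. Entering month 132 the balance is $691.55; 3.5% of the post-interest balance is now below $25.00, so the flat $25.00 minimum applies from here.
From month 132 a fixed $25.00 at rate r clears $691.55 in 44 more payments. Total: 131 + 44 = 175 months.

175 months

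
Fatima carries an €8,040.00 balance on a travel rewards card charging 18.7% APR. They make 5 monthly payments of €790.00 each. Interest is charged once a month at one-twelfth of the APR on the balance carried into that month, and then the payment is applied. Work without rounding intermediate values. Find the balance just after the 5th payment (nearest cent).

€4,611.24

Monthly rate r = 18.7%/12 = 1.55833% = 0.0155833.
Each month: B ← B·(1+r) − €790.00.
Month 1: interest €125.29; balance after payment €7,375.29.
Month 2: interest €114.93; balance after payment €6,700.22.
Month 3: interest €104.41; balance after payment €6,014.63.
Month 4: interest €93.73; balance after payment €5,318.36.
Month 5: interest €82.88; balance after payment €4,611.24.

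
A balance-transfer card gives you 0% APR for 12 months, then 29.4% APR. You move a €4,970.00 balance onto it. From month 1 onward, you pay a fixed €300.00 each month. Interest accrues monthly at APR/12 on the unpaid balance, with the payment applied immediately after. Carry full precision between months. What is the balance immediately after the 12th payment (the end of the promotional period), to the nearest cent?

Promo months 1–12 at r₀ = 0%/12 = 0; months 13+ at r₁ = 29.4%/12 = 0.0245.
After month 12 (no interest yet): B = €4,970.00 − 12·€300.00 = €1,370.00.

€1,370.00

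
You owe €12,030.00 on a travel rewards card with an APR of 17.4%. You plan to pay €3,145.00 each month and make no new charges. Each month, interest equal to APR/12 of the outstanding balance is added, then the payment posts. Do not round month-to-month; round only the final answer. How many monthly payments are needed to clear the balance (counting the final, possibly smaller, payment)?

4 payments

Monthly rate r = 17.4%/12 = 1.45% = 0.0145.
Recurrence: B ← B·(1+r) − €3,145.00.
Month 1: interest €174.43; balance after payment €9,059.43.
Month 2: interest €131.36; balance after payment €6,045.80.
Month 3: interest €87.66; balance after payment €2,988.46.
Month 4: interest €43.33; balance after payment €0.00.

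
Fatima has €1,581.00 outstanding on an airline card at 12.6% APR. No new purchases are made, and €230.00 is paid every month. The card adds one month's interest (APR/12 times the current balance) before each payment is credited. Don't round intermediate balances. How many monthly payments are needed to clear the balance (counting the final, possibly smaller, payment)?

Monthly rate r = 12.6%/12 = 1.05% = 0.0105.
Recurrence: B ← B·(1+r) − €230.00.
Month 1: interest €16.60; balance after payment €1,367.60.
Month 2: interest €14.36; balance after payment €1,151.96.
Closed form: n = −ln(1 − rB₀/P)/ln(1+r) = −ln(0.92782)/ln(1.0105) ≈ 7.172, so the balance reaches zero during payment 8.

8 months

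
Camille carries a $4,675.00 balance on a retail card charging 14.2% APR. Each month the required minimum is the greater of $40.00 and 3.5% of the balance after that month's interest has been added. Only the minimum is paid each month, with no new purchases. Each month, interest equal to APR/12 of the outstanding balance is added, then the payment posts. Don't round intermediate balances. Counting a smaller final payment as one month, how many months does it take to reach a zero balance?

95 months

Monthly rate r = 14.2%/12 = 1.18333% = 0.0118333.
While 3.5% of the post-interest balance exceeds $40.00, each month B ← (B·(1+r))·(1 − 0.035), i.e. B shrinks by the factor (1+r)·0.965 = 0.97642.
This holds for months 1–60. Entering month 61 the balance is $1,116.76; 3.5% of the post-interest balance is now below $40.00, so the flat $40.00 minimum applies from here.
From month 61 a fixed $40.00 at rate r clears $1,116.76 in 35 more payments. Total: 60 + 35 = 95 months.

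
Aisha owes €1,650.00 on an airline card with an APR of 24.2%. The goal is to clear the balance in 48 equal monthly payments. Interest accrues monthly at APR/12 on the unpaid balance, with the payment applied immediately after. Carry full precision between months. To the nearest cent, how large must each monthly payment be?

€53.98

Monthly rate r = 24.2%/12 = 2.01667% = 0.0201667.
Level-payment amortization: P = B₀·r / (1 − (1+r)^(−n)) = 1650.00·0.0201667 / (1 − 1.02017^(−48)).
Denominator 1 − (1+r)^(−48) = 0.616481955.
P = 33.275 / 0.616481955 ≈ 53.98.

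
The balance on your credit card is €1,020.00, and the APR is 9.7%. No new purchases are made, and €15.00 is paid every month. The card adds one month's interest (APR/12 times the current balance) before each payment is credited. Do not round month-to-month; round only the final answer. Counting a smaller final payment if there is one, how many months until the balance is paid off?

100 months

Monthly rate r = 9.7%/12 = 0.808333% = 0.00808333.
Recurrence: B ← B·(1+r) − €15.00.
Month 1: interest €8.24; balance after payment €1,013.24.
Month 2: interest €8.19; balance after payment €1,006.44.
Closed form: n = −ln(1 − rB₀/P)/ln(1+r) = −ln(0.45033)/ln(1.00808) ≈ 99.091, so the balance reaches zero during payment 100.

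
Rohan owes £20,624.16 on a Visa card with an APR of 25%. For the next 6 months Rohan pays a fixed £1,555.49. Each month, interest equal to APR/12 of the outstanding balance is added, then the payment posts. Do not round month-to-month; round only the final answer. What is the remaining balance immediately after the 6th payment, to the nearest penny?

£13,507.49

Monthly rate r = 25%/12 = 2.08333% = 0.0208333.
Each month: B ← B·(1+r) − £1,555.49.
Month 1: interest £429.67; balance after payment £19,498.34.
Month 2: interest £406.22; balance after payment £18,349.07.
Month 3: interest £382.27; balance after payment £17,175.85.
Month 4: interest £357.83; balance after payment £15,978.19.
Month 5: interest £332.88; balance after payment £14,755.58.
Month 6: interest £307.41; balance after payment £13,507.49.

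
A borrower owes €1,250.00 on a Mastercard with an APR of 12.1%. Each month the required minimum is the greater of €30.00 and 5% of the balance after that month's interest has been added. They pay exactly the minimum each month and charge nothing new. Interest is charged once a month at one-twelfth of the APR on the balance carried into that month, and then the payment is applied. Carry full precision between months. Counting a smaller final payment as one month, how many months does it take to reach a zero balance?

41 months

Monthly rate r = 12.1%/12 = 1.00833% = 0.0100833.
While 5% of the post-interest balance exceeds €30.00, each month B ← (B·(1+r))·(1 − 0.05), i.e. B shrinks by the factor (1+r)·0.95 = 0.95958.
This holds for months 1–19. Entering month 20 the balance is €570.75; 5% of the post-interest balance is now below €30.00, so the flat €30.00 minimum applies from here.
From month 20 a fixed €30.00 at rate r clears €570.75 in 22 more payments. Total: 19 + 22 = 41 months.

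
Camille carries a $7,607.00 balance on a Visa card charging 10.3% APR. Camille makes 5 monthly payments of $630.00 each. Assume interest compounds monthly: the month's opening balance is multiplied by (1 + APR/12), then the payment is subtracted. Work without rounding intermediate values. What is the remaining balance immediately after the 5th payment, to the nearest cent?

Monthly rate r = 10.3%/12 = 0.858333% = 0.00858333.
Each month: B ← B·(1+r) − $630.00.
Month 1: interest $65.29; balance after payment $7,042.29.
Month 2: interest $60.45; balance after payment $6,472.74.
Month 3: interest $55.56; balance after payment $5,898.30.
Month 4: interest $50.63; balance after payment $5,318.92.
Month 5: interest $45.65; balance after payment $4,734.58.

$4,734.58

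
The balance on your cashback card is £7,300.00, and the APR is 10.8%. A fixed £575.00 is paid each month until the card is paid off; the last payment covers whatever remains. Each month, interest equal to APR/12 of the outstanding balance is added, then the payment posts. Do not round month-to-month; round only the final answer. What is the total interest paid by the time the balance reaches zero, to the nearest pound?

Monthly rate r = 10.8%/12 = 0.9% = 0.009.
Payoff takes n = ⌈−ln(1 − rB₀/P)/ln(1+r)⌉ = ⌈13.542⌉ = 14 payments; the last is £312.29.
Total paid = 13·£575.00 + £312.29 = £7,787.29.
Total interest = total paid − principal = £7,787.29 − £7,300.00 = £487.29.

£487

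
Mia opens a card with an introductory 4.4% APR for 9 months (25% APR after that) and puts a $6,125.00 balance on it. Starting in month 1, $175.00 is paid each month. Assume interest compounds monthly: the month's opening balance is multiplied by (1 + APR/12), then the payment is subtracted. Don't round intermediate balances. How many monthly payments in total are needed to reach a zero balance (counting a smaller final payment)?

Promo months 1–9 at r₀ = 4.4%/12 = 0.00366667; months 10+ at r₁ = 25%/12 = 0.0208333.
After month 9: iterate B ← B·(1+r₀) − $175.00 for 9 months → $4,731.82.
Then at r₁ with $175.00/mo: n₂ = −ln(1 − r₁·B/P)/ln(1+r₁) ≈ 40.18 → 41 more payments.

50 months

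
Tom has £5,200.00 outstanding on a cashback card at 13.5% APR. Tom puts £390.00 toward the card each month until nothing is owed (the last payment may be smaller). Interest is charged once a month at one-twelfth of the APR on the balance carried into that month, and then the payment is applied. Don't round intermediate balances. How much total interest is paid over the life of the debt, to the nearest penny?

Monthly rate r = 13.5%/12 = 1.125% = 0.01125.
Payoff takes n = ⌈−ln(1 − rB₀/P)/ln(1+r)⌉ = ⌈14.527⌉ = 15 payments; the last is £206.17.
Total paid = 14·£390.00 + £206.17 = £5,666.17.
Total interest = total paid − principal = £5,666.17 − £5,200.00 = £466.17.

£466.17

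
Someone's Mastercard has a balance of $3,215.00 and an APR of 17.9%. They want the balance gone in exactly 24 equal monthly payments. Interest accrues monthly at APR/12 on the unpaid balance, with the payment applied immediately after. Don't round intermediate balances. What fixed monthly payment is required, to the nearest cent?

$160.35

Monthly rate r = 17.9%/12 = 1.49167% = 0.0149167.
Level-payment amortization: P = B₀·r / (1 − (1+r)^(−n)) = 3215.00·0.0149167 / (1 − 1.01492^(−24)).
Denominator 1 − (1+r)^(−24) = 0.299076253.
P = 47.9571 / 0.299076253 ≈ 160.35.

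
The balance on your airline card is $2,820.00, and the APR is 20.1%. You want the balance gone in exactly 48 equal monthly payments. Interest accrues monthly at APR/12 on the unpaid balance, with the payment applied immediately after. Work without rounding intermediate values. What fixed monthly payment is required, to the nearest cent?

$85.96

Monthly rate r = 20.1%/12 = 1.675% = 0.01675.
Level-payment amortization: P = B₀·r / (1 − (1+r)^(−n)) = 2820.00·0.01675 / (1 − 1.01675^(−48)).
Denominator 1 − (1+r)^(−48) = 0.549474572.
P = 47.235 / 0.549474572 ≈ 85.96.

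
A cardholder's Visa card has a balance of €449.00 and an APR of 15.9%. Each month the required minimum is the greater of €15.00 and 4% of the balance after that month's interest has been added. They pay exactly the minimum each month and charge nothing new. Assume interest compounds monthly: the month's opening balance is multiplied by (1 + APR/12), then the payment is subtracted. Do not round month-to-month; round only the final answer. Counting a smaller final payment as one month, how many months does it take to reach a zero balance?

Monthly rate r = 15.9%/12 = 1.325% = 0.01325.
While 4% of the post-interest balance exceeds €15.00, each month B ← (B·(1+r))·(1 − 0.04), i.e. B shrinks by the factor (1+r)·0.96 = 0.97272.
This holds for months 1–7. Entering month 8 the balance is €369.97; 4% of the post-interest balance is now below €15.00, so the flat €15.00 minimum applies from here.
From month 8 a fixed €15.00 at rate r clears €369.97 in 31 more payments. Total: 7 + 31 = 38 months.

38 months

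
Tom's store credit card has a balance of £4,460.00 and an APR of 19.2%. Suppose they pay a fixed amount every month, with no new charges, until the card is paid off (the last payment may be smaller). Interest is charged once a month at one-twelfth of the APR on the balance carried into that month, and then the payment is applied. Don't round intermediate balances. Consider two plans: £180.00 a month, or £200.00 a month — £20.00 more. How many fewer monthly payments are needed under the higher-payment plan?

4 fewer payments

Monthly rate r = 19.2%/12 = 1.6% = 0.016.
At £180.00/mo: n = ⌈−ln(1 − rB₀/P)/ln(1+r)⌉ = 32 payments (last £145.86); total interest = total paid − £4,460.00 = £1,265.86.
At £200.00/mo: 28 payments (last £160.51); total interest £1,100.51.
Payments saved = 32 − 28 = 4.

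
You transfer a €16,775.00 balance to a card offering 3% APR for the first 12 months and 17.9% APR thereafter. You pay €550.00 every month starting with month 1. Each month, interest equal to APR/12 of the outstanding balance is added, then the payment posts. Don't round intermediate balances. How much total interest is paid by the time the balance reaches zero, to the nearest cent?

€2,407.29

Promo months 1–12 at r₀ = 3%/12 = 0.0025; months 13+ at r₁ = 17.9%/12 = 0.0149167.
After month 12: iterate B ← B·(1+r₀) − €550.00 for 12 months → €10,593.72.
Then at r₁ with €550.00/mo: n₂ = −ln(1 − r₁·B/P)/ln(1+r₁) ≈ 22.88 → 23 more payments.
Total paid = 34·€550.00 + €482.29 = €19,182.29; interest = €19,182.29 − €16,775.00 = €2,407.29.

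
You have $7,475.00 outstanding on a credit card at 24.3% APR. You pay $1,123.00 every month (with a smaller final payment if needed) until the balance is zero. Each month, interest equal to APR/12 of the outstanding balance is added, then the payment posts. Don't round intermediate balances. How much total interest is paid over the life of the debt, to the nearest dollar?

$637

Monthly rate r = 24.3%/12 = 2.025% = 0.02025.
Payoff takes n = ⌈−ln(1 − rB₀/P)/ln(1+r)⌉ = ⌈7.222⌉ = 8 payments; the last is $251.15.
Total paid = 7·$1,123.00 + $251.15 = $8,112.15.
Total interest = total paid − principal = $8,112.15 − $7,475.00 = $637.15.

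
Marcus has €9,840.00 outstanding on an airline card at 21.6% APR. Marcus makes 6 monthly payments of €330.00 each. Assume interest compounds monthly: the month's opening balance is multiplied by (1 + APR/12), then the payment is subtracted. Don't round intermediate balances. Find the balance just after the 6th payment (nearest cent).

€8,880.44

Monthly rate r = 21.6%/12 = 1.8% = 0.018.
Each month: B ← B·(1+r) − €330.00.
Month 1: interest €177.12; balance after payment €9,687.12.
Month 2: interest €174.37; balance after payment €9,531.49.
Month 3: interest €171.57; balance after payment €9,373.05.
Month 4: interest €168.71; balance after payment €9,211.77.
Month 5: interest €165.81; balance after payment €9,047.58.
Month 6: interest €162.86; balance after payment €8,880.44.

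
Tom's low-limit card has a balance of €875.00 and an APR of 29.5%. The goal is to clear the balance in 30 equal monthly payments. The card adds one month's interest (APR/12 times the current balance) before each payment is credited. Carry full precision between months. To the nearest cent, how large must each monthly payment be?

€41.57

Monthly rate r = 29.5%/12 = 2.45833% = 0.0245833.
Level-payment amortization: P = B₀·r / (1 − (1+r)^(−n)) = 875.00·0.0245833 / (1 − 1.02458^(−30)).
Denominator 1 − (1+r)^(−30) = 0.517406588.
P = 21.5104 / 0.517406588 ≈ 41.57.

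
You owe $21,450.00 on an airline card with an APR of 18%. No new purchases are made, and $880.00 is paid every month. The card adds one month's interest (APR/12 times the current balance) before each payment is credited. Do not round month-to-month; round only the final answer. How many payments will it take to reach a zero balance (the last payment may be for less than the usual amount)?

Monthly rate r = 18%/12 = 1.5% = 0.015.
Recurrence: B ← B·(1+r) − $880.00.
Month 1: interest $321.75; balance after payment $20,891.75.
Month 2: interest $313.38; balance after payment $20,325.13.
Closed form: n = −ln(1 − rB₀/P)/ln(1+r) = −ln(0.63438)/ln(1.015) ≈ 30.568, so the balance reaches zero during payment 31.

31 payments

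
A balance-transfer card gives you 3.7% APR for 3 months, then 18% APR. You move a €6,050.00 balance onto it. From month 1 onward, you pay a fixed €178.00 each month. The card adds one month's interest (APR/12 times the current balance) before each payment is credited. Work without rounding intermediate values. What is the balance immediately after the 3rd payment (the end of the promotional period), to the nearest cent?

€5,570.49

Promo months 1–3 at r₀ = 3.7%/12 = 0.00308333; months 4+ at r₁ = 18%/12 = 0.015.
After month 3: iterate B ← B·(1+r₀) − €178.00 for 3 months → €5,570.49.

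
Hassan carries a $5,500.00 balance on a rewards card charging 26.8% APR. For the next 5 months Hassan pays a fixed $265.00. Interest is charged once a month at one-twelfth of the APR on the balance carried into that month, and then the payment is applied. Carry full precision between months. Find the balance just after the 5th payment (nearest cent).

Monthly rate r = 26.8%/12 = 2.23333% = 0.0223333.
Each month: B ← B·(1+r) − $265.00.
Month 1: interest $122.83; balance after payment $5,357.83.
Month 2: interest $119.66; balance after payment $5,212.49.
Month 3: interest $116.41; balance after payment $5,063.90.
Month 4: interest $113.09; balance after payment $4,912.00.
Month 5: interest $109.70; balance after payment $4,756.70.

$4,756.70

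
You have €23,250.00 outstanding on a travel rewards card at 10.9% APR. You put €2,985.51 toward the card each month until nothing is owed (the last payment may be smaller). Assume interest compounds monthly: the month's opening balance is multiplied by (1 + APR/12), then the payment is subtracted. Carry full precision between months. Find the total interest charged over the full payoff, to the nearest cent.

Monthly rate r = 10.9%/12 = 0.908333% = 0.00908333.
Payoff takes n = ⌈−ln(1 − rB₀/P)/ln(1+r)⌉ = ⌈8.113⌉ = 9 payments; the last is €339.91.
Total paid = 8·€2,985.51 + €339.91 = €24,223.99.
Total interest = total paid − principal = €24,223.99 − €23,250.00 = €973.99.

€973.99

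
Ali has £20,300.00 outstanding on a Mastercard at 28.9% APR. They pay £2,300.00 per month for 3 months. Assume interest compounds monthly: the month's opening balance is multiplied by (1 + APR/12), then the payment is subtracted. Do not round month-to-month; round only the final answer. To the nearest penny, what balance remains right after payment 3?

Monthly rate r = 28.9%/12 = 2.40833% = 0.0240833.
Each month: B ← B·(1+r) − £2,300.00.
Month 1: interest £488.89; balance after payment £18,488.89.
Month 2: interest £445.27; balance after payment £16,634.17.
Month 3: interest £400.61; balance after payment £14,734.77.

£14,734.77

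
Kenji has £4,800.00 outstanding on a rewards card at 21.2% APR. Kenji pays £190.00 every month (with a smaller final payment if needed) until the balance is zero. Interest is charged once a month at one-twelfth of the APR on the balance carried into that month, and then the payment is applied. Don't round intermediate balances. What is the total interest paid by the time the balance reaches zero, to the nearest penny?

£1,614.07

Monthly rate r = 21.2%/12 = 1.76667% = 0.0176667.
Payoff takes n = ⌈−ln(1 − rB₀/P)/ln(1+r)⌉ = ⌈33.757⌉ = 34 payments; the last is £144.07.
Total paid = 33·£190.00 + £144.07 = £6,414.07.
Total interest = total paid − principal = £6,414.07 − £4,800.00 = £1,614.07.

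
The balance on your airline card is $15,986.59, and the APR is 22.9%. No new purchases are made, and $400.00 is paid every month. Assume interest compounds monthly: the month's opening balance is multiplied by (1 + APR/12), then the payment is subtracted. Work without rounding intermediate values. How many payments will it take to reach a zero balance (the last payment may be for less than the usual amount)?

77 payments

Monthly rate r = 22.9%/12 = 1.90833% = 0.0190833.
Recurrence: B ← B·(1+r) − $400.00.
Month 1: interest $305.08; balance after payment $15,891.67.
Month 2: interest $303.27; balance after payment $15,794.93.
Closed form: n = −ln(1 − rB₀/P)/ln(1+r) = −ln(0.23731)/ln(1.01908) ≈ 76.092, so the balance reaches zero during payment 77.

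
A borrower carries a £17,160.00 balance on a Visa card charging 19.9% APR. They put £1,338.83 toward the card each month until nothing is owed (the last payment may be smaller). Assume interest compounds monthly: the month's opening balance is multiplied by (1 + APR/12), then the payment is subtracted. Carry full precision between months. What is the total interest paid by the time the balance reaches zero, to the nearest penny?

Monthly rate r = 19.9%/12 = 1.65833% = 0.0165833.
Payoff takes n = ⌈−ln(1 − rB₀/P)/ln(1+r)⌉ = ⌈14.529⌉ = 15 payments; the last is £710.47.
Total paid = 14·£1,338.83 + £710.47 = £19,454.09.
Total interest = total paid − principal = £19,454.09 − £17,160.00 = £2,294.09.

£2,294.09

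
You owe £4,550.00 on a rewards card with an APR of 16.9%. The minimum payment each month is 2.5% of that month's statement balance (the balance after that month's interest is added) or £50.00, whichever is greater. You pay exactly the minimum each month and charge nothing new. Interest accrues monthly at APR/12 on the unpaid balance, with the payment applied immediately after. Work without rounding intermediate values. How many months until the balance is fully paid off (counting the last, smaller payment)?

132 months

Monthly rate r = 16.9%/12 = 1.40833% = 0.0140833.
While 2.5% of the post-interest balance exceeds £50.00, each month B ← (B·(1+r))·(1 − 0.025), i.e. B shrinks by the factor (1+r)·0.975 = 0.98873.
This holds for months 1–74. Entering month 75 the balance is £1,966.99; 2.5% of the post-interest balance is now below £50.00, so the flat £50.00 minimum applies from here.
From month 75 a fixed £50.00 at rate r clears £1,966.99 in 58 more payments. Total: 74 + 58 = 132 months.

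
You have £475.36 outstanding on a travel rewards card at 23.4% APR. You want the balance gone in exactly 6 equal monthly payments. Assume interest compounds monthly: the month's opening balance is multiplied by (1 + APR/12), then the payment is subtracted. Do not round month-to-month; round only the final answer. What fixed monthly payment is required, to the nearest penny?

Monthly rate r = 23.4%/12 = 1.95% = 0.0195.
Level-payment amortization: P = B₀·r / (1 − (1+r)^(−n)) = 475.36·0.0195 / (1 − 1.0195^(−6)).
Denominator 1 − (1+r)^(−6) = 0.109412451.
P = 9.26952 / 0.109412451 ≈ 84.72.

£84.72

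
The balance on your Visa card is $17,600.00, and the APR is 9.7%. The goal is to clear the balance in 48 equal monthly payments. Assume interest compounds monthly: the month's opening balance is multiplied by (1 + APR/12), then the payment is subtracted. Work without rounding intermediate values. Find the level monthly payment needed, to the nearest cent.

Monthly rate r = 9.7%/12 = 0.808333% = 0.00808333.
Level-payment amortization: P = B₀·r / (1 − (1+r)^(−n)) = 17600.00·0.00808333 / (1 − 1.00808^(−48)).
Denominator 1 − (1+r)^(−48) = 0.320528666.
P = 142.267 / 0.320528666 ≈ 443.85.

$443.85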